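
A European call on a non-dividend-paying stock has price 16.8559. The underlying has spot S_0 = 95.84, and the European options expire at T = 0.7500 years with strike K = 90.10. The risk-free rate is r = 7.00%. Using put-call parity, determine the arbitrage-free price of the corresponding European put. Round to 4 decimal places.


Answer: Put price = 6.5077

Derivation:
Put-call parity: C - P = S_0 * exp(-qT) - K * exp(-rT).
S_0 * exp(-qT) = 95.8400 * 1.00000000 = 95.84000000
K * exp(-rT) = 90.1000 * 0.94885432 = 85.49177433
P = C - S*exp(-qT) + K*exp(-rT)
P = 16.8559 - 95.84000000 + 85.49177433 = 6.5077


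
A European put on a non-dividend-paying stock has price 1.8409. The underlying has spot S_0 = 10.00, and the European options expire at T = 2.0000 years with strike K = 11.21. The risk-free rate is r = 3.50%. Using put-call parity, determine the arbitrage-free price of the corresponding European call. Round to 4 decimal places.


Answer: Call price = 1.3888

Derivation:
Put-call parity: C - P = S_0 * exp(-qT) - K * exp(-rT).
S_0 * exp(-qT) = 10.0000 * 1.00000000 = 10.00000000
K * exp(-rT) = 11.2100 * 0.93239382 = 10.45213472
C = P + S*exp(-qT) - K*exp(-rT)
C = 1.8409 + 10.00000000 - 10.45213472 = 1.3888


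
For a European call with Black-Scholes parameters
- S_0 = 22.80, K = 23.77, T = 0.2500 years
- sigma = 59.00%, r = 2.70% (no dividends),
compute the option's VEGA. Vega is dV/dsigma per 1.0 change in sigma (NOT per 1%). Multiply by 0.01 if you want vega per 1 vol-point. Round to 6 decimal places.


Answer: Vega = 4.546010

Derivation:
d1 = 0.0291483206; d2 = -0.2658516794
phi(d1) = 0.3987728408; exp(-qT) = 1.0000000000; exp(-rT) = 0.9932727301
Vega = S * exp(-qT) * phi(d1) * sqrt(T) = 22.8000 * 1.0000000000 * 0.3987728408 * 0.5000000000 = 4.546010


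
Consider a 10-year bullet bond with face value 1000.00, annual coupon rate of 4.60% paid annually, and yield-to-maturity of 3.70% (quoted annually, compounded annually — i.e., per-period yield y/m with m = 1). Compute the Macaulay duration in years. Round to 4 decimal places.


Answer: Macaulay duration = 8.3078 years

Derivation:
Coupon per period c = face * coupon_rate / m = 46.000000
Periods per year m = 1; per-period yield y/m = 0.037000
Number of cashflows N = 10
Cashflows (t years, CF_t, discount factor 1/(1+y/m)^(m*t), PV):
  t = 1.0000: CF_t = 46.000000, DF = 0.964320, PV = 44.358727
  t = 2.0000: CF_t = 46.000000, DF = 0.929913, PV = 42.776015
  t = 3.0000: CF_t = 46.000000, DF = 0.896734, PV = 41.249773
  t = 4.0000: CF_t = 46.000000, DF = 0.864739, PV = 39.777987
  t = 5.0000: CF_t = 46.000000, DF = 0.833885, PV = 38.358715
  t = 6.0000: CF_t = 46.000000, DF = 0.804132, PV = 36.990082
  t = 7.0000: CF_t = 46.000000, DF = 0.775441, PV = 35.670282
  t = 8.0000: CF_t = 46.000000, DF = 0.747773, PV = 34.397571
  t = 9.0000: CF_t = 46.000000, DF = 0.721093, PV = 33.170271
  t = 10.0000: CF_t = 1046.000000, DF = 0.695364, PV = 727.351135
Price P = sum_t PV_t = 1074.100558
Macaulay numerator sum_t t * PV_t:
  t * PV_t at t = 1.0000: 44.358727
  t * PV_t at t = 2.0000: 85.552029
  t * PV_t at t = 3.0000: 123.749319
  t * PV_t at t = 4.0000: 159.111950
  t * PV_t at t = 5.0000: 191.793575
  t * PV_t at t = 6.0000: 221.940492
  t * PV_t at t = 7.0000: 249.691971
  t * PV_t at t = 8.0000: 275.180571
  t * PV_t at t = 9.0000: 298.532442
  t * PV_t at t = 10.0000: 7273.511346
Macaulay duration D = (sum_t t * PV_t) / P = 8923.422421 / 1074.100558 = 8.307809


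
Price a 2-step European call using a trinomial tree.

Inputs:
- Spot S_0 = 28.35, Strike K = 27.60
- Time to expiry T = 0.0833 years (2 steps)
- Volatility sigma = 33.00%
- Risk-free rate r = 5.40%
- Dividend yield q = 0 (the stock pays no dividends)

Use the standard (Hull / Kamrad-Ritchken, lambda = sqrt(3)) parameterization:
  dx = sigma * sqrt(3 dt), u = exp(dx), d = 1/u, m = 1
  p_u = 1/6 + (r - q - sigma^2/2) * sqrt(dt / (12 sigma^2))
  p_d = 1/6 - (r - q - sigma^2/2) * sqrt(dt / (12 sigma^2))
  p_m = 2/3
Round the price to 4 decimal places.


Answer: Price = V(0,0) = 1.5413

Derivation:
dt = T/N = 0.041650; dx = sigma*sqrt(3*dt) = 0.116649
u = exp(dx) = 1.123725; d = 1/u = 0.889897
p_u = 0.166586, p_m = 0.666667, p_d = 0.166747
Discount per step: exp(-r*dt) = 0.997753
Stock lattice S(k, j) with j the centered position index:
  k=0: S(0,+0) = 28.3500
  k=1: S(1,-1) = 25.2286; S(1,+0) = 28.3500; S(1,+1) = 31.8576
  k=2: S(2,-2) = 22.4508; S(2,-1) = 25.2286; S(2,+0) = 28.3500; S(2,+1) = 31.8576; S(2,+2) = 35.7992
Terminal payoffs V(N, j) = max(S_T - K, 0):
  V(2,-2) = 0.000000; V(2,-1) = 0.000000; V(2,+0) = 0.750000; V(2,+1) = 4.257611; V(2,+2) = 8.199202
Backward induction: V(k, j) = exp(-r*dt) * [p_u * V(k+1, j+1) + p_m * V(k+1, j) + p_d * V(k+1, j-1)]
  V(1,-1) = exp(-r*dt) * [p_u*0.750000 + p_m*0.000000 + p_d*0.000000] = 0.124659
  V(1,+0) = exp(-r*dt) * [p_u*4.257611 + p_m*0.750000 + p_d*0.000000] = 1.206543
  V(1,+1) = exp(-r*dt) * [p_u*8.199202 + p_m*4.257611 + p_d*0.750000] = 4.319616
  V(0,+0) = exp(-r*dt) * [p_u*4.319616 + p_m*1.206543 + p_d*0.124659] = 1.541267


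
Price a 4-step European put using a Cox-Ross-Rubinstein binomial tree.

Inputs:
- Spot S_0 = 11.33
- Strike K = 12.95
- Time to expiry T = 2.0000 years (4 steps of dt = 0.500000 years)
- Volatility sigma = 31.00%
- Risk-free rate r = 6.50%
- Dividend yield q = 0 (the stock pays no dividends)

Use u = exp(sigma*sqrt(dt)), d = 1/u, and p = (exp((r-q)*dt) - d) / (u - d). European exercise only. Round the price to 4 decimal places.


Answer: Price = V(0,0) = 2.0537

Derivation:
dt = T/N = 0.500000
u = exp(sigma*sqrt(dt)) = 1.245084; d = 1/u = 0.803159
p = (exp((r-q)*dt) - d) / (u - d) = 0.520168
Discount per step: exp(-r*dt) = 0.968022
Stock lattice S(k, i) with i counting down-moves:
  k=0: S(0,0) = 11.3300
  k=1: S(1,0) = 14.1068; S(1,1) = 9.0998
  k=2: S(2,0) = 17.5642; S(2,1) = 11.3300; S(2,2) = 7.3086
  k=3: S(3,0) = 21.8689; S(3,1) = 14.1068; S(3,2) = 9.0998; S(3,3) = 5.8699
  k=4: S(4,0) = 27.2286; S(4,1) = 17.5642; S(4,2) = 11.3300; S(4,3) = 7.3086; S(4,4) = 4.7145
Terminal payoffs V(N, i) = max(K - S_T, 0):
  V(4,0) = 0.000000; V(4,1) = 0.000000; V(4,2) = 1.620000; V(4,3) = 5.641428; V(4,4) = 8.235506
Backward induction: V(k, i) = exp(-r*dt) * [p * V(k+1, i) + (1-p) * V(k+1, i+1)].
  V(3,0) = exp(-r*dt) * [p*0.000000 + (1-p)*0.000000] = 0.000000
  V(3,1) = exp(-r*dt) * [p*0.000000 + (1-p)*1.620000] = 0.752472
  V(3,2) = exp(-r*dt) * [p*1.620000 + (1-p)*5.641428] = 3.436104
  V(3,3) = exp(-r*dt) * [p*5.641428 + (1-p)*8.235506] = 6.665949
  V(2,0) = exp(-r*dt) * [p*0.000000 + (1-p)*0.752472] = 0.349514
  V(2,1) = exp(-r*dt) * [p*0.752472 + (1-p)*3.436104] = 1.974926
  V(2,2) = exp(-r*dt) * [p*3.436104 + (1-p)*6.665949] = 4.826452
  V(1,0) = exp(-r*dt) * [p*0.349514 + (1-p)*1.974926] = 1.093323
  V(1,1) = exp(-r*dt) * [p*1.974926 + (1-p)*4.826452] = 3.236274
  V(0,0) = exp(-r*dt) * [p*1.093323 + (1-p)*3.236274] = 2.053738


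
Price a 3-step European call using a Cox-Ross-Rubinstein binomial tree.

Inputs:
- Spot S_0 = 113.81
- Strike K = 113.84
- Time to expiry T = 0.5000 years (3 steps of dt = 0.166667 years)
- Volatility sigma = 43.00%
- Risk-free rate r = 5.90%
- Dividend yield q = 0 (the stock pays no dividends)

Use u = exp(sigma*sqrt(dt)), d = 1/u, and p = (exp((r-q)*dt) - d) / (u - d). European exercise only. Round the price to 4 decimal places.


Answer: Price = V(0,0) = 16.3771

Derivation:
dt = T/N = 0.166667
u = exp(sigma*sqrt(dt)) = 1.191898; d = 1/u = 0.838998
p = (exp((r-q)*dt) - d) / (u - d) = 0.484228
Discount per step: exp(-r*dt) = 0.990215
Stock lattice S(k, i) with i counting down-moves:
  k=0: S(0,0) = 113.8100
  k=1: S(1,0) = 135.6499; S(1,1) = 95.4864
  k=2: S(2,0) = 161.6808; S(2,1) = 113.8100; S(2,2) = 80.1129
  k=3: S(3,0) = 192.7070; S(3,1) = 135.6499; S(3,2) = 95.4864; S(3,3) = 67.2146
Terminal payoffs V(N, i) = max(S_T - K, 0):
  V(3,0) = 78.866959; V(3,1) = 21.809880; V(3,2) = 0.000000; V(3,3) = 0.000000
Backward induction: V(k, i) = exp(-r*dt) * [p * V(k+1, i) + (1-p) * V(k+1, i+1)].
  V(2,0) = exp(-r*dt) * [p*78.866959 + (1-p)*21.809880] = 48.954725
  V(2,1) = exp(-r*dt) * [p*21.809880 + (1-p)*0.000000] = 10.457604
  V(2,2) = exp(-r*dt) * [p*0.000000 + (1-p)*0.000000] = 0.000000
  V(1,0) = exp(-r*dt) * [p*48.954725 + (1-p)*10.457604] = 28.814231
  V(1,1) = exp(-r*dt) * [p*10.457604 + (1-p)*0.000000] = 5.014309
  V(0,0) = exp(-r*dt) * [p*28.814231 + (1-p)*5.014309] = 16.377051


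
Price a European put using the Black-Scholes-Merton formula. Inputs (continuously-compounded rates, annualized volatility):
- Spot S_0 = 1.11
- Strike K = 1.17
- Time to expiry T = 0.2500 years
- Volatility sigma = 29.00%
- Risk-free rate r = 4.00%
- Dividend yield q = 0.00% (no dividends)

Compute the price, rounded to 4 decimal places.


Answer: Price = 0.0925

Derivation:
d1 = (ln(S/K) + (r - q + 0.5*sigma^2) * T) / (sigma * sqrt(T)) = -0.22159471
d2 = d1 - sigma * sqrt(T) = -0.36659471
exp(-rT) = 0.99004983; exp(-qT) = 1.00000000
P = K * exp(-rT) * N(-d2) - S_0 * exp(-qT) * N(-d1)
N(-d1) = 0.58768530; N(-d2) = 0.64303932
P = 1.1700 * 0.99004983 * 0.64303932 - 1.1100 * 1.00000000 * 0.58768530 = 0.0925


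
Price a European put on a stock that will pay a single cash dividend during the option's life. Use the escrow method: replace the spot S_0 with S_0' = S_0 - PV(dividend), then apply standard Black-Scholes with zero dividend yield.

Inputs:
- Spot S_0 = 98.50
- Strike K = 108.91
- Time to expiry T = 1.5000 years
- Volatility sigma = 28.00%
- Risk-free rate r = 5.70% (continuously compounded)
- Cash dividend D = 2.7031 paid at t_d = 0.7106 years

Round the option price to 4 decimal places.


PV(D) = D * exp(-r * t_d) = 2.7031 * 0.96030513 = 2.59580080
S_0' = S_0 - PV(D) = 98.5000 - 2.59580080 = 95.90419920
d1 = (ln(S_0'/K) + (r + sigma^2/2)*T) / (sigma*sqrt(T)) = 0.04994601
d2 = d1 - sigma*sqrt(T) = -0.29298255
exp(-rT) = 0.91805314
N(-d1) = 0.48008270; N(-d2) = 0.61523225
P = K * exp(-rT) * N(-d2) - S_0' * N(-d1) = 108.9100 * 0.91805314 * 0.61523225 - 95.90419920 * 0.48008270 = 15.4722

Answer: Price = 15.4722


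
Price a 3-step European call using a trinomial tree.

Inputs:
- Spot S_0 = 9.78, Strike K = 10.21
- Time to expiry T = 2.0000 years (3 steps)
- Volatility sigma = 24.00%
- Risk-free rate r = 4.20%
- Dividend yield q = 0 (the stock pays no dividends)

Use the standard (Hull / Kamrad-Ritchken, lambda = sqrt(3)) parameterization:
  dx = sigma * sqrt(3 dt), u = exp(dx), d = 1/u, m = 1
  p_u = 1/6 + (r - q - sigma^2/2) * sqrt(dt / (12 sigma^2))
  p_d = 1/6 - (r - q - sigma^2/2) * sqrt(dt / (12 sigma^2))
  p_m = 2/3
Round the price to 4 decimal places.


dt = T/N = 0.666667; dx = sigma*sqrt(3*dt) = 0.339411
u = exp(dx) = 1.404121; d = 1/u = 0.712189
p_u = 0.179630, p_m = 0.666667, p_d = 0.153703
Discount per step: exp(-r*dt) = 0.972388
Stock lattice S(k, j) with j the centered position index:
  k=0: S(0,+0) = 9.7800
  k=1: S(1,-1) = 6.9652; S(1,+0) = 9.7800; S(1,+1) = 13.7323
  k=2: S(2,-2) = 4.9606; S(2,-1) = 6.9652; S(2,+0) = 9.7800; S(2,+1) = 13.7323; S(2,+2) = 19.2818
  k=3: S(3,-3) = 3.5329; S(3,-2) = 4.9606; S(3,-1) = 6.9652; S(3,+0) = 9.7800; S(3,+1) = 13.7323; S(3,+2) = 19.2818; S(3,+3) = 27.0740
Terminal payoffs V(N, j) = max(S_T - K, 0):
  V(3,-3) = 0.000000; V(3,-2) = 0.000000; V(3,-1) = 0.000000; V(3,+0) = 0.000000; V(3,+1) = 3.522300; V(3,+2) = 9.071807; V(3,+3) = 16.863984
Backward induction: V(k, j) = exp(-r*dt) * [p_u * V(k+1, j+1) + p_m * V(k+1, j) + p_d * V(k+1, j-1)]
  V(2,-2) = exp(-r*dt) * [p_u*0.000000 + p_m*0.000000 + p_d*0.000000] = 0.000000
  V(2,-1) = exp(-r*dt) * [p_u*0.000000 + p_m*0.000000 + p_d*0.000000] = 0.000000
  V(2,+0) = exp(-r*dt) * [p_u*3.522300 + p_m*0.000000 + p_d*0.000000] = 0.615242
  V(2,+1) = exp(-r*dt) * [p_u*9.071807 + p_m*3.522300 + p_d*0.000000] = 3.867939
  V(2,+2) = exp(-r*dt) * [p_u*16.863984 + p_m*9.071807 + p_d*3.522300] = 9.352958
  V(1,-1) = exp(-r*dt) * [p_u*0.615242 + p_m*0.000000 + p_d*0.000000] = 0.107465
  V(1,+0) = exp(-r*dt) * [p_u*3.867939 + p_m*0.615242 + p_d*0.000000] = 1.074450
  V(1,+1) = exp(-r*dt) * [p_u*9.352958 + p_m*3.867939 + p_d*0.615242] = 4.233064
  V(0,+0) = exp(-r*dt) * [p_u*4.233064 + p_m*1.074450 + p_d*0.107465] = 1.451975

Answer: Price = V(0,0) = 1.4520


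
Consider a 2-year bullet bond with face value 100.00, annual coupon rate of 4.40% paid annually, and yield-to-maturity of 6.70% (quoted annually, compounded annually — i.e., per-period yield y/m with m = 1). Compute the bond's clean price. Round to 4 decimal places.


Answer: Price = 95.8242

Derivation:
Coupon per period c = face * coupon_rate / m = 4.400000
Periods per year m = 1; per-period yield y/m = 0.067000
Number of cashflows N = 2
Cashflows (t years, CF_t, discount factor 1/(1+y/m)^(m*t), PV):
  t = 1.0000: CF_t = 4.400000, DF = 0.937207, PV = 4.123711
  t = 2.0000: CF_t = 104.400000, DF = 0.878357, PV = 91.700491
Price P = sum_t PV_t = 95.824202


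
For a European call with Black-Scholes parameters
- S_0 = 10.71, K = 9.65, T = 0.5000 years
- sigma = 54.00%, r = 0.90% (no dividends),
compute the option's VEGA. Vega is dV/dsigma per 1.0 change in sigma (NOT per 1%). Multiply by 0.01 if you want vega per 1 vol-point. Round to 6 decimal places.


d1 = 0.4756470806; d2 = 0.0938094187
phi(d1) = 0.3562727799; exp(-qT) = 1.0000000000; exp(-rT) = 0.9955101098
Vega = S * exp(-qT) * phi(d1) * sqrt(T) = 10.7100 * 1.0000000000 * 0.3562727799 * 0.7071067812 = 2.698094

Answer: Vega = 2.698094


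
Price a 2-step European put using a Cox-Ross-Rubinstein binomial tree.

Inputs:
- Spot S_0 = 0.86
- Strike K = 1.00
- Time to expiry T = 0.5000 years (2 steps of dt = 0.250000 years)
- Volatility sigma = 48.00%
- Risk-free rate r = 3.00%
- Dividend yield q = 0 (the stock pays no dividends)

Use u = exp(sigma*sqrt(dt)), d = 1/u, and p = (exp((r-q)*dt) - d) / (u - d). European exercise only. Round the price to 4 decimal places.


Answer: Price = V(0,0) = 0.2049

Derivation:
dt = T/N = 0.250000
u = exp(sigma*sqrt(dt)) = 1.271249; d = 1/u = 0.786628
p = (exp((r-q)*dt) - d) / (u - d) = 0.455821
Discount per step: exp(-r*dt) = 0.992528
Stock lattice S(k, i) with i counting down-moves:
  k=0: S(0,0) = 0.8600
  k=1: S(1,0) = 1.0933; S(1,1) = 0.6765
  k=2: S(2,0) = 1.3898; S(2,1) = 0.8600; S(2,2) = 0.5322
Terminal payoffs V(N, i) = max(K - S_T, 0):
  V(2,0) = 0.000000; V(2,1) = 0.140000; V(2,2) = 0.467846
Backward induction: V(k, i) = exp(-r*dt) * [p * V(k+1, i) + (1-p) * V(k+1, i+1)].
  V(1,0) = exp(-r*dt) * [p*0.000000 + (1-p)*0.140000] = 0.075616
  V(1,1) = exp(-r*dt) * [p*0.140000 + (1-p)*0.467846] = 0.316028
  V(0,0) = exp(-r*dt) * [p*0.075616 + (1-p)*0.316028] = 0.204901


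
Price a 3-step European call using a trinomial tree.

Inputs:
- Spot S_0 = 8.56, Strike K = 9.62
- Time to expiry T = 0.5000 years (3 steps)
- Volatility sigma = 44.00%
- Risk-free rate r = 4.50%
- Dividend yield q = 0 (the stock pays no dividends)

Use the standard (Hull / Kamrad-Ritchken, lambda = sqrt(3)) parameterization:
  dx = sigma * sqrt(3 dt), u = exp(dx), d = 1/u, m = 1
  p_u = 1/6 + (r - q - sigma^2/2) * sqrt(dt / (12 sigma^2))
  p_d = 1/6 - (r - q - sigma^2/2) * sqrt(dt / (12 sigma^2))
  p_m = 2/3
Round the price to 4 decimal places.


dt = T/N = 0.166667; dx = sigma*sqrt(3*dt) = 0.311127
u = exp(dx) = 1.364963; d = 1/u = 0.732621
p_u = 0.152792, p_m = 0.666667, p_d = 0.180541
Discount per step: exp(-r*dt) = 0.992528
Stock lattice S(k, j) with j the centered position index:
  k=0: S(0,+0) = 8.5600
  k=1: S(1,-1) = 6.2712; S(1,+0) = 8.5600; S(1,+1) = 11.6841
  k=2: S(2,-2) = 4.5944; S(2,-1) = 6.2712; S(2,+0) = 8.5600; S(2,+1) = 11.6841; S(2,+2) = 15.9483
  k=3: S(3,-3) = 3.3660; S(3,-2) = 4.5944; S(3,-1) = 6.2712; S(3,+0) = 8.5600; S(3,+1) = 11.6841; S(3,+2) = 15.9483; S(3,+3) = 21.7689
Terminal payoffs V(N, j) = max(S_T - K, 0):
  V(3,-3) = 0.000000; V(3,-2) = 0.000000; V(3,-1) = 0.000000; V(3,+0) = 0.000000; V(3,+1) = 2.064079; V(3,+2) = 6.328331; V(3,+3) = 12.148874
Backward induction: V(k, j) = exp(-r*dt) * [p_u * V(k+1, j+1) + p_m * V(k+1, j) + p_d * V(k+1, j-1)]
  V(2,-2) = exp(-r*dt) * [p_u*0.000000 + p_m*0.000000 + p_d*0.000000] = 0.000000
  V(2,-1) = exp(-r*dt) * [p_u*0.000000 + p_m*0.000000 + p_d*0.000000] = 0.000000
  V(2,+0) = exp(-r*dt) * [p_u*2.064079 + p_m*0.000000 + p_d*0.000000] = 0.313019
  V(2,+1) = exp(-r*dt) * [p_u*6.328331 + p_m*2.064079 + p_d*0.000000] = 2.325467
  V(2,+2) = exp(-r*dt) * [p_u*12.148874 + p_m*6.328331 + p_d*2.064079] = 6.399616
  V(1,-1) = exp(-r*dt) * [p_u*0.313019 + p_m*0.000000 + p_d*0.000000] = 0.047470
  V(1,+0) = exp(-r*dt) * [p_u*2.325467 + p_m*0.313019 + p_d*0.000000] = 0.559779
  V(1,+1) = exp(-r*dt) * [p_u*6.399616 + p_m*2.325467 + p_d*0.313019] = 2.565324
  V(0,+0) = exp(-r*dt) * [p_u*2.565324 + p_m*0.559779 + p_d*0.047470] = 0.767937

Answer: Price = V(0,0) = 0.7679


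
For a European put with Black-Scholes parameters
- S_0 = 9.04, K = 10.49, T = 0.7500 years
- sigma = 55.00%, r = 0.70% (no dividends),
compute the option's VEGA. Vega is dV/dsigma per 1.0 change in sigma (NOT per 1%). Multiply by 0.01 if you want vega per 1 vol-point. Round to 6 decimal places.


d1 = -0.0631426953; d2 = -0.5394566674
phi(d1) = 0.3981477812; exp(-qT) = 1.0000000000; exp(-rT) = 0.9947637572
Vega = S * exp(-qT) * phi(d1) * sqrt(T) = 9.0400 * 1.0000000000 * 0.3981477812 * 0.8660254038 = 3.117047

Answer: Vega = 3.117047


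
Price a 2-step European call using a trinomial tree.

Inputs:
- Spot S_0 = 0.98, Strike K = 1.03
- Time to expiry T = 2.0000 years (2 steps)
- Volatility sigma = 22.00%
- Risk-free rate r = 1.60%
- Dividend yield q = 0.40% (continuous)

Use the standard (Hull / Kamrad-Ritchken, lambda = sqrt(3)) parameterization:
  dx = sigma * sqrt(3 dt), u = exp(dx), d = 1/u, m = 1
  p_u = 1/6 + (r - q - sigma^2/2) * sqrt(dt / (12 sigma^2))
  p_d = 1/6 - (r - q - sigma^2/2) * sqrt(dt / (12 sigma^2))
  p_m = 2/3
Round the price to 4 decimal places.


Answer: Price = V(0,0) = 0.1022

Derivation:
dt = T/N = 1.000000; dx = sigma*sqrt(3*dt) = 0.381051
u = exp(dx) = 1.463823; d = 1/u = 0.683143
p_u = 0.150658, p_m = 0.666667, p_d = 0.182675
Discount per step: exp(-r*dt) = 0.984127
Stock lattice S(k, j) with j the centered position index:
  k=0: S(0,+0) = 0.9800
  k=1: S(1,-1) = 0.6695; S(1,+0) = 0.9800; S(1,+1) = 1.4345
  k=2: S(2,-2) = 0.4574; S(2,-1) = 0.6695; S(2,+0) = 0.9800; S(2,+1) = 1.4345; S(2,+2) = 2.0999
Terminal payoffs V(N, j) = max(S_T - K, 0):
  V(2,-2) = 0.000000; V(2,-1) = 0.000000; V(2,+0) = 0.000000; V(2,+1) = 0.404546; V(2,+2) = 1.069921
Backward induction: V(k, j) = exp(-r*dt) * [p_u * V(k+1, j+1) + p_m * V(k+1, j) + p_d * V(k+1, j-1)]
  V(1,-1) = exp(-r*dt) * [p_u*0.000000 + p_m*0.000000 + p_d*0.000000] = 0.000000
  V(1,+0) = exp(-r*dt) * [p_u*0.404546 + p_m*0.000000 + p_d*0.000000] = 0.059981
  V(1,+1) = exp(-r*dt) * [p_u*1.069921 + p_m*0.404546 + p_d*0.000000] = 0.424050
  V(0,+0) = exp(-r*dt) * [p_u*0.424050 + p_m*0.059981 + p_d*0.000000] = 0.102225


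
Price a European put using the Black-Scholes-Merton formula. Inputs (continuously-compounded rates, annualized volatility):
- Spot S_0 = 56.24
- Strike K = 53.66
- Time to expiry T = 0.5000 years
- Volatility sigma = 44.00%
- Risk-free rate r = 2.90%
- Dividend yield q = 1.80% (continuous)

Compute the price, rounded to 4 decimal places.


Answer: Price = 5.3843

Derivation:
d1 = (ln(S/K) + (r - q + 0.5*sigma^2) * T) / (sigma * sqrt(T)) = 0.32417761
d2 = d1 - sigma * sqrt(T) = 0.01305063
exp(-rT) = 0.98560462; exp(-qT) = 0.99104038
P = K * exp(-rT) * N(-d2) - S_0 * exp(-qT) * N(-d1)
N(-d1) = 0.37290179; N(-d2) = 0.49479370
P = 53.6600 * 0.98560462 * 0.49479370 - 56.2400 * 0.99104038 * 0.37290179 = 5.3843


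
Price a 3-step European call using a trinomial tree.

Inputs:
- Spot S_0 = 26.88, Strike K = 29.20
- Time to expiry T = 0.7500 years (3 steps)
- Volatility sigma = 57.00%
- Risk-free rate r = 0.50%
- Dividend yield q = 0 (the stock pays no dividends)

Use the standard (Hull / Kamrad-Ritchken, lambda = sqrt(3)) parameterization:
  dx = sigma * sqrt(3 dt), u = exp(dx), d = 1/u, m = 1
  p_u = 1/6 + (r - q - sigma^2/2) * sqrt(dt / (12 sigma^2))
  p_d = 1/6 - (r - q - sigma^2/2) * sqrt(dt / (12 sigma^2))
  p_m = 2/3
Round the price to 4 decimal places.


Answer: Price = V(0,0) = 4.2025

Derivation:
dt = T/N = 0.250000; dx = sigma*sqrt(3*dt) = 0.493634
u = exp(dx) = 1.638260; d = 1/u = 0.610404
p_u = 0.126797, p_m = 0.666667, p_d = 0.206537
Discount per step: exp(-r*dt) = 0.998751
Stock lattice S(k, j) with j the centered position index:
  k=0: S(0,+0) = 26.8800
  k=1: S(1,-1) = 16.4077; S(1,+0) = 26.8800; S(1,+1) = 44.0364
  k=2: S(2,-2) = 10.0153; S(2,-1) = 16.4077; S(2,+0) = 26.8800; S(2,+1) = 44.0364; S(2,+2) = 72.1431
  k=3: S(3,-3) = 6.1134; S(3,-2) = 10.0153; S(3,-1) = 16.4077; S(3,+0) = 26.8800; S(3,+1) = 44.0364; S(3,+2) = 72.1431; S(3,+3) = 118.1891
Terminal payoffs V(N, j) = max(S_T - K, 0):
  V(3,-3) = 0.000000; V(3,-2) = 0.000000; V(3,-1) = 0.000000; V(3,+0) = 0.000000; V(3,+1) = 14.836419; V(3,+2) = 42.943088; V(3,+3) = 88.989109
Backward induction: V(k, j) = exp(-r*dt) * [p_u * V(k+1, j+1) + p_m * V(k+1, j) + p_d * V(k+1, j-1)]
  V(2,-2) = exp(-r*dt) * [p_u*0.000000 + p_m*0.000000 + p_d*0.000000] = 0.000000
  V(2,-1) = exp(-r*dt) * [p_u*0.000000 + p_m*0.000000 + p_d*0.000000] = 0.000000
  V(2,+0) = exp(-r*dt) * [p_u*14.836419 + p_m*0.000000 + p_d*0.000000] = 1.878857
  V(2,+1) = exp(-r*dt) * [p_u*42.943088 + p_m*14.836419 + p_d*0.000000] = 15.316825
  V(2,+2) = exp(-r*dt) * [p_u*88.989109 + p_m*42.943088 + p_d*14.836419] = 42.922818
  V(1,-1) = exp(-r*dt) * [p_u*1.878857 + p_m*0.000000 + p_d*0.000000] = 0.237935
  V(1,+0) = exp(-r*dt) * [p_u*15.316825 + p_m*1.878857 + p_d*0.000000] = 3.190702
  V(1,+1) = exp(-r*dt) * [p_u*42.922818 + p_m*15.316825 + p_d*1.878857] = 16.021696
  V(0,+0) = exp(-r*dt) * [p_u*16.021696 + p_m*3.190702 + p_d*0.237935] = 4.202517


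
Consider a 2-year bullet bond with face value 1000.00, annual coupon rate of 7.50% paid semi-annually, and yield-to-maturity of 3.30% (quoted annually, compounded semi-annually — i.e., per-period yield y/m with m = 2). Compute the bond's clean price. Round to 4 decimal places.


Answer: Price = 1080.6461

Derivation:
Coupon per period c = face * coupon_rate / m = 37.500000
Periods per year m = 2; per-period yield y/m = 0.016500
Number of cashflows N = 4
Cashflows (t years, CF_t, discount factor 1/(1+y/m)^(m*t), PV):
  t = 0.5000: CF_t = 37.500000, DF = 0.983768, PV = 36.891294
  t = 1.0000: CF_t = 37.500000, DF = 0.967799, PV = 36.292468
  t = 1.5000: CF_t = 37.500000, DF = 0.952090, PV = 35.703362
  t = 2.0000: CF_t = 1037.500000, DF = 0.936635, PV = 971.759004
Price P = sum_t PV_t = 1080.646128


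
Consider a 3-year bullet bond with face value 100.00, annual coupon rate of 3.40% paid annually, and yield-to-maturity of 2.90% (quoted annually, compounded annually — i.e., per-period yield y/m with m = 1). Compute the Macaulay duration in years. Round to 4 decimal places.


Coupon per period c = face * coupon_rate / m = 3.400000
Periods per year m = 1; per-period yield y/m = 0.029000
Number of cashflows N = 3
Cashflows (t years, CF_t, discount factor 1/(1+y/m)^(m*t), PV):
  t = 1.0000: CF_t = 3.400000, DF = 0.971817, PV = 3.304179
  t = 2.0000: CF_t = 3.400000, DF = 0.944429, PV = 3.211058
  t = 3.0000: CF_t = 103.400000, DF = 0.917812, PV = 94.901792
Price P = sum_t PV_t = 101.417029
Macaulay numerator sum_t t * PV_t:
  t * PV_t at t = 1.0000: 3.304179
  t * PV_t at t = 2.0000: 6.422116
  t * PV_t at t = 3.0000: 284.705377
Macaulay duration D = (sum_t t * PV_t) / P = 294.431672 / 101.417029 = 2.903178

Answer: Macaulay duration = 2.9032 years


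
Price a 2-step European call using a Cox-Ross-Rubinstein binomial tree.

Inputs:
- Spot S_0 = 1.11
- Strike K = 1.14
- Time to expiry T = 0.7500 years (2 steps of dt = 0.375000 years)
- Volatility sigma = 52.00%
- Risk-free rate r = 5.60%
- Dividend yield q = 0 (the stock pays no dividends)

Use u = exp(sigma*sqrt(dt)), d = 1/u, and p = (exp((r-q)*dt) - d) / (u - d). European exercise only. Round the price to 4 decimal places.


Answer: Price = V(0,0) = 0.1893

Derivation:
dt = T/N = 0.375000
u = exp(sigma*sqrt(dt)) = 1.374972; d = 1/u = 0.727287
p = (exp((r-q)*dt) - d) / (u - d) = 0.453824
Discount per step: exp(-r*dt) = 0.979219
Stock lattice S(k, i) with i counting down-moves:
  k=0: S(0,0) = 1.1100
  k=1: S(1,0) = 1.5262; S(1,1) = 0.8073
  k=2: S(2,0) = 2.0985; S(2,1) = 1.1100; S(2,2) = 0.5871
Terminal payoffs V(N, i) = max(S_T - K, 0):
  V(2,0) = 0.958510; V(2,1) = 0.000000; V(2,2) = 0.000000
Backward induction: V(k, i) = exp(-r*dt) * [p * V(k+1, i) + (1-p) * V(k+1, i+1)].
  V(1,0) = exp(-r*dt) * [p*0.958510 + (1-p)*0.000000] = 0.425955
  V(1,1) = exp(-r*dt) * [p*0.000000 + (1-p)*0.000000] = 0.000000
  V(0,0) = exp(-r*dt) * [p*0.425955 + (1-p)*0.000000] = 0.189291


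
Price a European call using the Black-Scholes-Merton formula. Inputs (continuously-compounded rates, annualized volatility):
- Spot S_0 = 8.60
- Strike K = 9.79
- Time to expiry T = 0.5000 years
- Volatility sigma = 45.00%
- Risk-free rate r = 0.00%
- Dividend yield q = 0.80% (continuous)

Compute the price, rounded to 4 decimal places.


d1 = (ln(S/K) + (r - q + 0.5*sigma^2) * T) / (sigma * sqrt(T)) = -0.26076292
d2 = d1 - sigma * sqrt(T) = -0.57896097
exp(-rT) = 1.00000000; exp(-qT) = 0.99600799
C = S_0 * exp(-qT) * N(d1) - K * exp(-rT) * N(d2)
N(d1) = 0.39713767; N(d2) = 0.28130775
C = 8.6000 * 0.99600799 * 0.39713767 - 9.7900 * 1.00000000 * 0.28130775 = 0.6477

Answer: Price = 0.6477


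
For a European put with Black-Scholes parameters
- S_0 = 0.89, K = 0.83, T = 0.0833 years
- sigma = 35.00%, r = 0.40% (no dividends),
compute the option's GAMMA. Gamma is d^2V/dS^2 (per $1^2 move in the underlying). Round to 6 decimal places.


Answer: Gamma = 3.362717

Derivation:
d1 = 0.7447436201; d2 = 0.6437275323
phi(d1) = 0.3023227683; exp(-qT) = 1.0000000000; exp(-rT) = 0.9996668555
Gamma = exp(-qT) * phi(d1) / (S * sigma * sqrt(T)) = 1.0000000000 * 0.3023227683 / (0.8900 * 0.3500 * 0.2886173938) = 3.362717


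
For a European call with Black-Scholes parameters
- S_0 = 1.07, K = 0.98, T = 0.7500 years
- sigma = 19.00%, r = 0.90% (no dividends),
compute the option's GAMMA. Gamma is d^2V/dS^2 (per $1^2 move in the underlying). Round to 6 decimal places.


d1 = 0.6572607474; d2 = 0.4927159207
phi(d1) = 0.3214432143; exp(-qT) = 1.0000000000; exp(-rT) = 0.9932727301
Gamma = exp(-qT) * phi(d1) / (S * sigma * sqrt(T)) = 1.0000000000 * 0.3214432143 / (1.0700 * 0.1900 * 0.8660254038) = 1.825729

Answer: Gamma = 1.825729


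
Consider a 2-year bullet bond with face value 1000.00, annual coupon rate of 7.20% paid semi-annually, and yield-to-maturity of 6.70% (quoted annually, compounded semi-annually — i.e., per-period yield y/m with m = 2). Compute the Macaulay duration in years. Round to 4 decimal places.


Answer: Macaulay duration = 1.8987 years

Derivation:
Coupon per period c = face * coupon_rate / m = 36.000000
Periods per year m = 2; per-period yield y/m = 0.033500
Number of cashflows N = 4
Cashflows (t years, CF_t, discount factor 1/(1+y/m)^(m*t), PV):
  t = 0.5000: CF_t = 36.000000, DF = 0.967586, PV = 34.833091
  t = 1.0000: CF_t = 36.000000, DF = 0.936222, PV = 33.704007
  t = 1.5000: CF_t = 36.000000, DF = 0.905876, PV = 32.611521
  t = 2.0000: CF_t = 1036.000000, DF = 0.876512, PV = 908.066871
Price P = sum_t PV_t = 1009.215491
Macaulay numerator sum_t t * PV_t:
  t * PV_t at t = 0.5000: 17.416546
  t * PV_t at t = 1.0000: 33.704007
  t * PV_t at t = 1.5000: 48.917282
  t * PV_t at t = 2.0000: 1816.133742
Macaulay duration D = (sum_t t * PV_t) / P = 1916.171577 / 1009.215491 = 1.898674


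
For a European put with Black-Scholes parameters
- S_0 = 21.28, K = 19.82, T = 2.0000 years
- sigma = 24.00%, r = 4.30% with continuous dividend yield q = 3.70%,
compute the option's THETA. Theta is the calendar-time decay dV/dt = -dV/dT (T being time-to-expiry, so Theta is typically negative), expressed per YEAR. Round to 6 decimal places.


Answer: Theta = -0.494365

Derivation:
d1 = 0.4144710392; d2 = 0.0750597843
phi(d1) = 0.3661062620; exp(-qT) = 0.9286716938; exp(-rT) = 0.9175942312
Theta = -S*exp(-qT)*phi(d1)*sigma/(2*sqrt(T)) + r*K*exp(-rT)*N(-d2) - q*S*exp(-qT)*N(-d1)
N(-d1) = 0.3392645862; N(-d2) = 0.4700835725; sqrt(T) = 1.4142135624
Term 1 = -21.2800 * 0.9286716938 * 0.3661062620 * 0.2400 / (2 * 1.4142135624) = -0.6139135760
Term 2 = 0.0430 * 19.8200 * 0.9175942312 * 0.4700835725 = 0.3676189201
Term 3 = -0.0370 * 21.2800 * 0.9286716938 * 0.3392645862 = -0.2480699074
Theta = -0.6139135760 + (0.3676189201) + (-0.2480699074) = -0.494365


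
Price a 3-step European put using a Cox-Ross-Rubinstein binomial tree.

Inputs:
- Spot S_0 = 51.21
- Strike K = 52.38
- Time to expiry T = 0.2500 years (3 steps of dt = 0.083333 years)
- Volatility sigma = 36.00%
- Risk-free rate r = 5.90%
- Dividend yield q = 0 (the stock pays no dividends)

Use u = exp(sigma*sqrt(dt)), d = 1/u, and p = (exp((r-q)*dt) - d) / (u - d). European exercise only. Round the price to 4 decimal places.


dt = T/N = 0.083333
u = exp(sigma*sqrt(dt)) = 1.109515; d = 1/u = 0.901295
p = (exp((r-q)*dt) - d) / (u - d) = 0.497714
Discount per step: exp(-r*dt) = 0.995095
Stock lattice S(k, i) with i counting down-moves:
  k=0: S(0,0) = 51.2100
  k=1: S(1,0) = 56.8183; S(1,1) = 46.1553
  k=2: S(2,0) = 63.0407; S(2,1) = 51.2100; S(2,2) = 41.5995
  k=3: S(3,0) = 69.9446; S(3,1) = 56.8183; S(3,2) = 46.1553; S(3,3) = 37.4934
Terminal payoffs V(N, i) = max(K - S_T, 0):
  V(3,0) = 0.000000; V(3,1) = 0.000000; V(3,2) = 6.224701; V(3,3) = 14.886571
Backward induction: V(k, i) = exp(-r*dt) * [p * V(k+1, i) + (1-p) * V(k+1, i+1)].
  V(2,0) = exp(-r*dt) * [p*0.000000 + (1-p)*0.000000] = 0.000000
  V(2,1) = exp(-r*dt) * [p*0.000000 + (1-p)*6.224701] = 3.111248
  V(2,2) = exp(-r*dt) * [p*6.224701 + (1-p)*14.886571] = 10.523573
  V(1,0) = exp(-r*dt) * [p*0.000000 + (1-p)*3.111248] = 1.555073
  V(1,1) = exp(-r*dt) * [p*3.111248 + (1-p)*10.523573] = 6.800839
  V(0,0) = exp(-r*dt) * [p*1.555073 + (1-p)*6.800839] = 4.169400

Answer: Price = V(0,0) = 4.1694


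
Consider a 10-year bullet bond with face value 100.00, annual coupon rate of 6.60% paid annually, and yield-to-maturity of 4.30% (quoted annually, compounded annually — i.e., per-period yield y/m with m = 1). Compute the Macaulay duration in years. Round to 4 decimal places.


Answer: Macaulay duration = 7.8408 years

Derivation:
Coupon per period c = face * coupon_rate / m = 6.600000
Periods per year m = 1; per-period yield y/m = 0.043000
Number of cashflows N = 10
Cashflows (t years, CF_t, discount factor 1/(1+y/m)^(m*t), PV):
  t = 1.0000: CF_t = 6.600000, DF = 0.958773, PV = 6.327900
  t = 2.0000: CF_t = 6.600000, DF = 0.919245, PV = 6.067018
  t = 3.0000: CF_t = 6.600000, DF = 0.881347, PV = 5.816892
  t = 4.0000: CF_t = 6.600000, DF = 0.845012, PV = 5.577078
  t = 5.0000: CF_t = 6.600000, DF = 0.810174, PV = 5.347150
  t = 6.0000: CF_t = 6.600000, DF = 0.776773, PV = 5.126702
  t = 7.0000: CF_t = 6.600000, DF = 0.744749, PV = 4.915342
  t = 8.0000: CF_t = 6.600000, DF = 0.714045, PV = 4.712696
  t = 9.0000: CF_t = 6.600000, DF = 0.684607, PV = 4.518405
  t = 10.0000: CF_t = 106.600000, DF = 0.656382, PV = 69.970362
Price P = sum_t PV_t = 118.379547
Macaulay numerator sum_t t * PV_t:
  t * PV_t at t = 1.0000: 6.327900
  t * PV_t at t = 2.0000: 12.134037
  t * PV_t at t = 3.0000: 17.450676
  t * PV_t at t = 4.0000: 22.308311
  t * PV_t at t = 5.0000: 26.735752
  t * PV_t at t = 6.0000: 30.760213
  t * PV_t at t = 7.0000: 34.407397
  t * PV_t at t = 8.0000: 37.701572
  t * PV_t at t = 9.0000: 40.665645
  t * PV_t at t = 10.0000: 699.703619
Macaulay duration D = (sum_t t * PV_t) / P = 928.195123 / 118.379547 = 7.840840


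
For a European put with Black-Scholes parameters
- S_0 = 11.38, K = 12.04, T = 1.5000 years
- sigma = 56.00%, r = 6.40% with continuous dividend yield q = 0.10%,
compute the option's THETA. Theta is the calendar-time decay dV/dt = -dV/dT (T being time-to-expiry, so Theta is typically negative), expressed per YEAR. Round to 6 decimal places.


d1 = 0.3985130105; d2 = -0.2873441175
phi(d1) = 0.3684888436; exp(-qT) = 0.9985011244; exp(-rT) = 0.9084640161
Theta = -S*exp(-qT)*phi(d1)*sigma/(2*sqrt(T)) + r*K*exp(-rT)*N(-d2) - q*S*exp(-qT)*N(-d1)
N(-d1) = 0.3451260349; N(-d2) = 0.6130755773; sqrt(T) = 1.2247448714
Term 1 = -11.3800 * 0.9985011244 * 0.3684888436 * 0.5600 / (2 * 1.2247448714) = -0.9572548288
Term 2 = 0.0640 * 12.0400 * 0.9084640161 * 0.6130755773 = 0.4291688638
Term 3 = -0.0010 * 11.3800 * 0.9985011244 * 0.3451260349 = -0.0039216474
Theta = -0.9572548288 + (0.4291688638) + (-0.0039216474) = -0.532008

Answer: Theta = -0.532008


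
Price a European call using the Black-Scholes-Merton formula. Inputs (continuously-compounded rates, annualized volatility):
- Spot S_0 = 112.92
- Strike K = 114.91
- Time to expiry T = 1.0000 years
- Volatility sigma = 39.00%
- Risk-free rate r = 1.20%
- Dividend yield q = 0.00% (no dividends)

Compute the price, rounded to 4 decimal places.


d1 = (ln(S/K) + (r - q + 0.5*sigma^2) * T) / (sigma * sqrt(T)) = 0.18097536
d2 = d1 - sigma * sqrt(T) = -0.20902464
exp(-rT) = 0.98807171; exp(-qT) = 1.00000000
C = S_0 * exp(-qT) * N(d1) - K * exp(-rT) * N(d2)
N(d1) = 0.57180654; N(d2) = 0.41721450
C = 112.9200 * 1.00000000 * 0.57180654 - 114.9100 * 0.98807171 * 0.41721450 = 17.1981

Answer: Price = 17.1981


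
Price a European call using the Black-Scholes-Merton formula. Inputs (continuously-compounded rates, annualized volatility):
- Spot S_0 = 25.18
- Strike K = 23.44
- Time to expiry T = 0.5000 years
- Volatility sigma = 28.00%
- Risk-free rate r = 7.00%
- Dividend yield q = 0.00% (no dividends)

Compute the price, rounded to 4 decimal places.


Answer: Price = 3.4240

Derivation:
d1 = (ln(S/K) + (r - q + 0.5*sigma^2) * T) / (sigma * sqrt(T)) = 0.63743688
d2 = d1 - sigma * sqrt(T) = 0.43944698
exp(-rT) = 0.96560542; exp(-qT) = 1.00000000
C = S_0 * exp(-qT) * N(d1) - K * exp(-rT) * N(d2)
N(d1) = 0.73807984; N(d2) = 0.66983116
C = 25.1800 * 1.00000000 * 0.73807984 - 23.4400 * 0.96560542 * 0.66983116 = 3.4240


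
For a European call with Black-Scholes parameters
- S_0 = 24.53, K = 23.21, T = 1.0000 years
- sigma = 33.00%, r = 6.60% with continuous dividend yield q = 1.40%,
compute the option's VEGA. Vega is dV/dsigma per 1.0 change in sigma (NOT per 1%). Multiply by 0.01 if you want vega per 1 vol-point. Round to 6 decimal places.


Answer: Vega = 8.557549

Derivation:
d1 = 0.4901928424; d2 = 0.1601928424
phi(d1) = 0.3537789328; exp(-qT) = 0.9860975443; exp(-rT) = 0.9361308643
Vega = S * exp(-qT) * phi(d1) * sqrt(T) = 24.5300 * 0.9860975443 * 0.3537789328 * 1.0000000000 = 8.557549


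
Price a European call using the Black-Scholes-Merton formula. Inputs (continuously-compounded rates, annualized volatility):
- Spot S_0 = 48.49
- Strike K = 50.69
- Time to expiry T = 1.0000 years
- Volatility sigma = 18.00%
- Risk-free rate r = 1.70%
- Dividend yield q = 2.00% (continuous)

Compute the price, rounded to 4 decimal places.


Answer: Price = 2.4582

Derivation:
d1 = (ln(S/K) + (r - q + 0.5*sigma^2) * T) / (sigma * sqrt(T)) = -0.17317256
d2 = d1 - sigma * sqrt(T) = -0.35317256
exp(-rT) = 0.98314368; exp(-qT) = 0.98019867
C = S_0 * exp(-qT) * N(d1) - K * exp(-rT) * N(d2)
N(d1) = 0.43125789; N(d2) = 0.36197954
C = 48.4900 * 0.98019867 * 0.43125789 - 50.6900 * 0.98314368 * 0.36197954 = 2.4582


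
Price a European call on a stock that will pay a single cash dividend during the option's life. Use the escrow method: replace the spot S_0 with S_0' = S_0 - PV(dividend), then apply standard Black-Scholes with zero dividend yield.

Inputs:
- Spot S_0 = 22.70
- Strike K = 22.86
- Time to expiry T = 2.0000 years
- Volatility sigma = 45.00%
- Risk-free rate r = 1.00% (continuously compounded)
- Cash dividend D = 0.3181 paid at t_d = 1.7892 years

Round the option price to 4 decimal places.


Answer: Price = 5.5820

Derivation:
PV(D) = D * exp(-r * t_d) = 0.3181 * 0.98226711 = 0.31245917
S_0' = S_0 - PV(D) = 22.7000 - 0.31245917 = 22.38754083
d1 = (ln(S_0'/K) + (r + sigma^2/2)*T) / (sigma*sqrt(T)) = 0.31680887
d2 = d1 - sigma*sqrt(T) = -0.31958723
exp(-rT) = 0.98019867
N(d1) = 0.62430568; N(d2) = 0.37464063
C = S_0' * N(d1) - K * exp(-rT) * N(d2) = 22.38754083 * 0.62430568 - 22.8600 * 0.98019867 * 0.37464063 = 5.5820


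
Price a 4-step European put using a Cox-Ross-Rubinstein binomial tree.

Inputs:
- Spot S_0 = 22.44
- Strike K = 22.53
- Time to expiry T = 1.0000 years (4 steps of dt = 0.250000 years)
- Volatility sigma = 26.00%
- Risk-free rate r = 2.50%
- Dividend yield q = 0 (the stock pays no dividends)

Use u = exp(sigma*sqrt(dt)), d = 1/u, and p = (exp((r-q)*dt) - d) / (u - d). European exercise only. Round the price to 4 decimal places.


Answer: Price = V(0,0) = 1.9492

Derivation:
dt = T/N = 0.250000
u = exp(sigma*sqrt(dt)) = 1.138828; d = 1/u = 0.878095
p = (exp((r-q)*dt) - d) / (u - d) = 0.491592
Discount per step: exp(-r*dt) = 0.993769
Stock lattice S(k, i) with i counting down-moves:
  k=0: S(0,0) = 22.4400
  k=1: S(1,0) = 25.5553; S(1,1) = 19.7045
  k=2: S(2,0) = 29.1031; S(2,1) = 22.4400; S(2,2) = 17.3024
  k=3: S(3,0) = 33.1434; S(3,1) = 25.5553; S(3,2) = 19.7045; S(3,3) = 15.1932
  k=4: S(4,0) = 37.7447; S(4,1) = 29.1031; S(4,2) = 22.4400; S(4,3) = 17.3024; S(4,4) = 13.3410
Terminal payoffs V(N, i) = max(K - S_T, 0):
  V(4,0) = 0.000000; V(4,1) = 0.000000; V(4,2) = 0.090000; V(4,3) = 5.227602; V(4,4) = 9.188959
Backward induction: V(k, i) = exp(-r*dt) * [p * V(k+1, i) + (1-p) * V(k+1, i+1)].
  V(3,0) = exp(-r*dt) * [p*0.000000 + (1-p)*0.000000] = 0.000000
  V(3,1) = exp(-r*dt) * [p*0.000000 + (1-p)*0.090000] = 0.045472
  V(3,2) = exp(-r*dt) * [p*0.090000 + (1-p)*5.227602] = 2.685165
  V(3,3) = exp(-r*dt) * [p*5.227602 + (1-p)*9.188959] = 7.196470
  V(2,0) = exp(-r*dt) * [p*0.000000 + (1-p)*0.045472] = 0.022974
  V(2,1) = exp(-r*dt) * [p*0.045472 + (1-p)*2.685165] = 1.378869
  V(2,2) = exp(-r*dt) * [p*2.685165 + (1-p)*7.196470] = 4.947730
  V(1,0) = exp(-r*dt) * [p*0.022974 + (1-p)*1.378869] = 0.707884
  V(1,1) = exp(-r*dt) * [p*1.378869 + (1-p)*4.947730] = 3.173412
  V(0,0) = exp(-r*dt) * [p*0.707884 + (1-p)*3.173412] = 1.949159


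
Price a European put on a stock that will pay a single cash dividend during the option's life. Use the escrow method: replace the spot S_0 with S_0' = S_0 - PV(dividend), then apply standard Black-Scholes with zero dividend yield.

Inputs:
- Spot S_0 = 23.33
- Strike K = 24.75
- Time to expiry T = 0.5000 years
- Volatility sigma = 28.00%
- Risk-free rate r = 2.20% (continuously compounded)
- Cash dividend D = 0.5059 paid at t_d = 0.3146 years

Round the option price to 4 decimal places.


Answer: Price = 2.8056

Derivation:
PV(D) = D * exp(-r * t_d) = 0.5059 * 0.99310270 = 0.50241065
S_0' = S_0 - PV(D) = 23.3300 - 0.50241065 = 22.82758935
d1 = (ln(S_0'/K) + (r + sigma^2/2)*T) / (sigma*sqrt(T)) = -0.25382924
d2 = d1 - sigma*sqrt(T) = -0.45181914
exp(-rT) = 0.98906028
N(-d1) = 0.60018626; N(-d2) = 0.67430036
P = K * exp(-rT) * N(-d2) - S_0' * N(-d1) = 24.7500 * 0.98906028 * 0.67430036 - 22.82758935 * 0.60018626 = 2.8056


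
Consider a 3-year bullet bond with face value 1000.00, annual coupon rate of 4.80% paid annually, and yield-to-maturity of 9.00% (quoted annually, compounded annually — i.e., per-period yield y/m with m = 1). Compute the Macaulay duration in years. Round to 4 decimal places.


Answer: Macaulay duration = 2.8562 years

Derivation:
Coupon per period c = face * coupon_rate / m = 48.000000
Periods per year m = 1; per-period yield y/m = 0.090000
Number of cashflows N = 3
Cashflows (t years, CF_t, discount factor 1/(1+y/m)^(m*t), PV):
  t = 1.0000: CF_t = 48.000000, DF = 0.917431, PV = 44.036697
  t = 2.0000: CF_t = 48.000000, DF = 0.841680, PV = 40.400640
  t = 3.0000: CF_t = 1048.000000, DF = 0.772183, PV = 809.248287
Price P = sum_t PV_t = 893.685624
Macaulay numerator sum_t t * PV_t:
  t * PV_t at t = 1.0000: 44.036697
  t * PV_t at t = 2.0000: 80.801279
  t * PV_t at t = 3.0000: 2427.744861
Macaulay duration D = (sum_t t * PV_t) / P = 2552.582838 / 893.685624 = 2.856242


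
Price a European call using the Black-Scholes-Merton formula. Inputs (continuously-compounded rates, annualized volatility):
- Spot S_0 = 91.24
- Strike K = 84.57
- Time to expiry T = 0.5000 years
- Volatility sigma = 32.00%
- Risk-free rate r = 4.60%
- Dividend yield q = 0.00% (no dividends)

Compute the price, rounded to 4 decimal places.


d1 = (ln(S/K) + (r - q + 0.5*sigma^2) * T) / (sigma * sqrt(T)) = 0.55027847
d2 = d1 - sigma * sqrt(T) = 0.32400430
exp(-rT) = 0.97726248; exp(-qT) = 1.00000000
C = S_0 * exp(-qT) * N(d1) - K * exp(-rT) * N(d2)
N(d1) = 0.70893580; N(d2) = 0.62703261
C = 91.2400 * 1.00000000 * 0.70893580 - 84.5700 * 0.97726248 * 0.62703261 = 12.8609

Answer: Price = 12.8609
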